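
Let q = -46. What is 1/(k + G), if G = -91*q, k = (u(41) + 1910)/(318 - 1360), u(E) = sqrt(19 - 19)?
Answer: 521/2179951 ≈ 0.00023900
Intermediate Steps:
u(E) = 0 (u(E) = sqrt(0) = 0)
k = -955/521 (k = (0 + 1910)/(318 - 1360) = 1910/(-1042) = 1910*(-1/1042) = -955/521 ≈ -1.8330)
G = 4186 (G = -91*(-46) = 4186)
1/(k + G) = 1/(-955/521 + 4186) = 1/(2179951/521) = 521/2179951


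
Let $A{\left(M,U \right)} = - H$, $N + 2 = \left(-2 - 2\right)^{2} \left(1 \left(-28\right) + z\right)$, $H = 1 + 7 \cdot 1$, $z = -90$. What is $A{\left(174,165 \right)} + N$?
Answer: $-1898$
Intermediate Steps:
$H = 8$ ($H = 1 + 7 = 8$)
$N = -1890$ ($N = -2 + \left(-2 - 2\right)^{2} \left(1 \left(-28\right) - 90\right) = -2 + \left(-4\right)^{2} \left(-28 - 90\right) = -2 + 16 \left(-118\right) = -2 - 1888 = -1890$)
$A{\left(M,U \right)} = -8$ ($A{\left(M,U \right)} = \left(-1\right) 8 = -8$)
$A{\left(174,165 \right)} + N = -8 - 1890 = -1898$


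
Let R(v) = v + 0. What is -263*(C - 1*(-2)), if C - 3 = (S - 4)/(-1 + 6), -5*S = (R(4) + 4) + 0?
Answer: -25511/25 ≈ -1020.4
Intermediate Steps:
R(v) = v
S = -8/5 (S = -((4 + 4) + 0)/5 = -(8 + 0)/5 = -⅕*8 = -8/5 ≈ -1.6000)
C = 47/25 (C = 3 + (-8/5 - 4)/(-1 + 6) = 3 - 28/5/5 = 3 - 28/5*⅕ = 3 - 28/25 = 47/25 ≈ 1.8800)
-263*(C - 1*(-2)) = -263*(47/25 - 1*(-2)) = -263*(47/25 + 2) = -263*97/25 = -25511/25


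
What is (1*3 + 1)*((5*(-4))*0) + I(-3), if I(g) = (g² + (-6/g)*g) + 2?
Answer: 5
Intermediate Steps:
I(g) = -4 + g² (I(g) = (g² - 6) + 2 = (-6 + g²) + 2 = -4 + g²)
(1*3 + 1)*((5*(-4))*0) + I(-3) = (1*3 + 1)*((5*(-4))*0) + (-4 + (-3)²) = (3 + 1)*(-20*0) + (-4 + 9) = 4*0 + 5 = 0 + 5 = 5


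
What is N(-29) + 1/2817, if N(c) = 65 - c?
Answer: 264799/2817 ≈ 94.000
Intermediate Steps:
N(-29) + 1/2817 = (65 - 1*(-29)) + 1/2817 = (65 + 29) + 1/2817 = 94 + 1/2817 = 264799/2817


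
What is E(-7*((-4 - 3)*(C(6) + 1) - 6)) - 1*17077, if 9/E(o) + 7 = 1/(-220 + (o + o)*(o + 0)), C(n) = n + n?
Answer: -36735580433/2151011 ≈ -17078.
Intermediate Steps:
C(n) = 2*n
E(o) = 9/(-7 + 1/(-220 + 2*o²)) (E(o) = 9/(-7 + 1/(-220 + (o + o)*(o + 0))) = 9/(-7 + 1/(-220 + (2*o)*o)) = 9/(-7 + 1/(-220 + 2*o²)))
E(-7*((-4 - 3)*(C(6) + 1) - 6)) - 1*17077 = 18*(110 - (-7*((-4 - 3)*(2*6 + 1) - 6))²)/(-1541 + 14*(-7*((-4 - 3)*(2*6 + 1) - 6))²) - 1*17077 = 18*(110 - (-7*(-7*(12 + 1) - 6))²)/(-1541 + 14*(-7*(-7*(12 + 1) - 6))²) - 17077 = 18*(110 - (-7*(-7*13 - 6))²)/(-1541 + 14*(-7*(-7*13 - 6))²) - 17077 = 18*(110 - (-7*(-91 - 6))²)/(-1541 + 14*(-7*(-91 - 6))²) - 17077 = 18*(110 - (-7*(-97))²)/(-1541 + 14*(-7*(-97))²) - 17077 = 18*(110 - 1*679²)/(-1541 + 14*679²) - 17077 = 18*(110 - 1*461041)/(-1541 + 14*461041) - 17077 = 18*(110 - 461041)/(-1541 + 6454574) - 17077 = 18*(-460931)/6453033 - 17077 = 18*(1/6453033)*(-460931) - 17077 = -2765586/2151011 - 17077 = -36735580433/2151011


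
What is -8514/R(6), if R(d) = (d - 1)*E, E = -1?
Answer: 8514/5 ≈ 1702.8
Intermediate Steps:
R(d) = 1 - d (R(d) = (d - 1)*(-1) = (-1 + d)*(-1) = 1 - d)
-8514/R(6) = -8514/(1 - 1*6) = -8514/(1 - 6) = -8514/(-5) = -8514*(-⅕) = 8514/5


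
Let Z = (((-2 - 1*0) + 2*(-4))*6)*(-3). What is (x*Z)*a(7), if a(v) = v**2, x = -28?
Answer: -246960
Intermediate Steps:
Z = 180 (Z = (((-2 + 0) - 8)*6)*(-3) = ((-2 - 8)*6)*(-3) = -10*6*(-3) = -60*(-3) = 180)
(x*Z)*a(7) = -28*180*7**2 = -5040*49 = -246960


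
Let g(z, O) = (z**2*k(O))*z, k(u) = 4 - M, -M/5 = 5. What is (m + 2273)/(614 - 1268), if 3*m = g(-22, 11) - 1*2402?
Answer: 304375/1962 ≈ 155.14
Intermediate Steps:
M = -25 (M = -5*5 = -25)
k(u) = 29 (k(u) = 4 - 1*(-25) = 4 + 25 = 29)
g(z, O) = 29*z**3 (g(z, O) = (z**2*29)*z = (29*z**2)*z = 29*z**3)
m = -311194/3 (m = (29*(-22)**3 - 1*2402)/3 = (29*(-10648) - 2402)/3 = (-308792 - 2402)/3 = (1/3)*(-311194) = -311194/3 ≈ -1.0373e+5)
(m + 2273)/(614 - 1268) = (-311194/3 + 2273)/(614 - 1268) = -304375/3/(-654) = -304375/3*(-1/654) = 304375/1962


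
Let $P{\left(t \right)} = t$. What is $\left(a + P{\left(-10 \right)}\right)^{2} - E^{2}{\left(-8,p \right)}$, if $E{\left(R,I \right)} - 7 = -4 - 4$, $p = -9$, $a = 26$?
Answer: $255$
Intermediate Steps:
$E{\left(R,I \right)} = -1$ ($E{\left(R,I \right)} = 7 - 8 = -1$)
$\left(a + P{\left(-10 \right)}\right)^{2} - E^{2}{\left(-8,p \right)} = \left(26 - 10\right)^{2} - \left(-1\right)^{2} = 16^{2} - 1 = 256 - 1 = 255$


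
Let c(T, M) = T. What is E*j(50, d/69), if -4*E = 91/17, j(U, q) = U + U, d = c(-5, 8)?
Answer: -2275/17 ≈ -133.82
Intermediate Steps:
d = -5
j(U, q) = 2*U
E = -91/68 (E = -91/(4*17) = -¼*91/17 = -91/68 ≈ -1.3382)
E*j(50, d/69) = -91*50/34 = -91/68*100 = -2275/17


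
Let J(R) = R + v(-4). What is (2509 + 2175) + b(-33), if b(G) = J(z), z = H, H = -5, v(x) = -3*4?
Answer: 4667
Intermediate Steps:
v(x) = -12
z = -5
J(R) = -12 + R (J(R) = R - 12 = -12 + R)
b(G) = -17 (b(G) = -12 - 5 = -17)
(2509 + 2175) + b(-33) = (2509 + 2175) - 17 = 4684 - 17 = 4667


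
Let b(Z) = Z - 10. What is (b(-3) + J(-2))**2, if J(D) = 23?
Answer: 100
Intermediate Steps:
b(Z) = -10 + Z
(b(-3) + J(-2))**2 = ((-10 - 3) + 23)**2 = (-13 + 23)**2 = 10**2 = 100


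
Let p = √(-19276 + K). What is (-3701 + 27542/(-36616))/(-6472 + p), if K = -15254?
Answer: 54827288311/95936927089 + 67771679*I*√34530/767495416712 ≈ 0.57149 + 0.016409*I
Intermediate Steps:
p = I*√34530 (p = √(-19276 - 15254) = √(-34530) = I*√34530 ≈ 185.82*I)
(-3701 + 27542/(-36616))/(-6472 + p) = (-3701 + 27542/(-36616))/(-6472 + I*√34530) = (-3701 + 27542*(-1/36616))/(-6472 + I*√34530) = (-3701 - 13771/18308)/(-6472 + I*√34530) = -67771679/(18308*(-6472 + I*√34530))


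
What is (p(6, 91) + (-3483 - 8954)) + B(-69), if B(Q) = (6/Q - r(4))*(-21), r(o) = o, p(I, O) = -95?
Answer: -286262/23 ≈ -12446.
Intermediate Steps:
B(Q) = 84 - 126/Q (B(Q) = (6/Q - 1*4)*(-21) = (6/Q - 4)*(-21) = (-4 + 6/Q)*(-21) = 84 - 126/Q)
(p(6, 91) + (-3483 - 8954)) + B(-69) = (-95 + (-3483 - 8954)) + (84 - 126/(-69)) = (-95 - 12437) + (84 - 126*(-1/69)) = -12532 + (84 + 42/23) = -12532 + 1974/23 = -286262/23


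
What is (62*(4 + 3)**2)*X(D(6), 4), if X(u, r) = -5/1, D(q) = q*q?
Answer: -15190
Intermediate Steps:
D(q) = q**2
X(u, r) = -5 (X(u, r) = -5*1 = -5)
(62*(4 + 3)**2)*X(D(6), 4) = (62*(4 + 3)**2)*(-5) = (62*7**2)*(-5) = (62*49)*(-5) = 3038*(-5) = -15190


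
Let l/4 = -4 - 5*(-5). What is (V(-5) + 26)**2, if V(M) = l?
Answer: 12100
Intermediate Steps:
l = 84 (l = 4*(-4 - 5*(-5)) = 4*(-4 + 25) = 4*21 = 84)
V(M) = 84
(V(-5) + 26)**2 = (84 + 26)**2 = 110**2 = 12100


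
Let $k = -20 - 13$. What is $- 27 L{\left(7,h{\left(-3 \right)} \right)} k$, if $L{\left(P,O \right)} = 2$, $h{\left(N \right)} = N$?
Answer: $1782$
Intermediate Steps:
$k = -33$
$- 27 L{\left(7,h{\left(-3 \right)} \right)} k = \left(-27\right) 2 \left(-33\right) = \left(-54\right) \left(-33\right) = 1782$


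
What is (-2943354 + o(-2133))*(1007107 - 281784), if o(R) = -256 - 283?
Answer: -2135273302439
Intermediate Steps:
o(R) = -539
(-2943354 + o(-2133))*(1007107 - 281784) = (-2943354 - 539)*(1007107 - 281784) = -2943893*725323 = -2135273302439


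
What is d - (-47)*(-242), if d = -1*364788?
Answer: -376162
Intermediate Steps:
d = -364788
d - (-47)*(-242) = -364788 - (-47)*(-242) = -364788 - 1*11374 = -364788 - 11374 = -376162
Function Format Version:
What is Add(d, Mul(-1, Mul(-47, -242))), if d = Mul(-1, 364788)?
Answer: -376162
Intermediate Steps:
d = -364788
Add(d, Mul(-1, Mul(-47, -242))) = Add(-364788, Mul(-1, Mul(-47, -242))) = Add(-364788, Mul(-1, 11374)) = Add(-364788, -11374) = -376162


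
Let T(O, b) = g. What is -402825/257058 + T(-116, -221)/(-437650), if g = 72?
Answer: -29385811571/18750238950 ≈ -1.5672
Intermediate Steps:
T(O, b) = 72
-402825/257058 + T(-116, -221)/(-437650) = -402825/257058 + 72/(-437650) = -402825*1/257058 + 72*(-1/437650) = -134275/85686 - 36/218825 = -29385811571/18750238950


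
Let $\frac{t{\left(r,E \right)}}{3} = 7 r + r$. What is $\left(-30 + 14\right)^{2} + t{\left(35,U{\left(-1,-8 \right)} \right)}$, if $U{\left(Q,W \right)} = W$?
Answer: $1096$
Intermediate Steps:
$t{\left(r,E \right)} = 24 r$ ($t{\left(r,E \right)} = 3 \left(7 r + r\right) = 3 \cdot 8 r = 24 r$)
$\left(-30 + 14\right)^{2} + t{\left(35,U{\left(-1,-8 \right)} \right)} = \left(-30 + 14\right)^{2} + 24 \cdot 35 = \left(-16\right)^{2} + 840 = 256 + 840 = 1096$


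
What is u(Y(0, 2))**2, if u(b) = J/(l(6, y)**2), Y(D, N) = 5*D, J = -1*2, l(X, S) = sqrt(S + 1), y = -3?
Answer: 1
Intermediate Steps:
l(X, S) = sqrt(1 + S)
J = -2
u(b) = 1 (u(b) = -2/(1 - 3) = -2/((sqrt(-2))**2) = -2/((I*sqrt(2))**2) = -2/(-2) = -2*(-1/2) = 1)
u(Y(0, 2))**2 = 1**2 = 1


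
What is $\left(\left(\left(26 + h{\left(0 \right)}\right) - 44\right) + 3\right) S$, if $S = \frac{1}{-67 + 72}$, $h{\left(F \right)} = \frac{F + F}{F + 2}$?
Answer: $-3$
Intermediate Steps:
$h{\left(F \right)} = \frac{2 F}{2 + F}$
$S = \frac{1}{5} \approx 0.2$
$\left(\left(\left(26 + h{\left(0 \right)}\right) - 44\right) + 3\right) S = \left(\left(\left(26 + 2 \cdot 0 \frac{1}{2 + 0}\right) - 44\right) + 3\right) \frac{1}{5} = \left(\left(\left(26 + 2 \cdot 0 \cdot \frac{1}{2}\right) - 44\right) + 3\right) \frac{1}{5} = \left(\left(\left(26 + 0\right) - 44\right) + 3\right) \frac{1}{5} = \left(\left(26 - 44\right) + 3\right) \frac{1}{5} = \left(-18 + 3\right) \frac{1}{5} = \left(-15\right) \frac{1}{5} = -3$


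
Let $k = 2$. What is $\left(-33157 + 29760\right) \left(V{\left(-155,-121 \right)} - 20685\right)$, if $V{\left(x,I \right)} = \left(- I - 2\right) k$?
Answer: $69458459$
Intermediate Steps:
$V{\left(x,I \right)} = -4 - 2 I$ ($V{\left(x,I \right)} = \left(- I - 2\right) 2 = \left(-2 - I\right) 2 = -4 - 2 I$)
$\left(-33157 + 29760\right) \left(V{\left(-155,-121 \right)} - 20685\right) = \left(-33157 + 29760\right) \left(\left(-4 - -242\right) - 20685\right) = - 3397 \left(\left(-4 + 242\right) - 20685\right) = - 3397 \left(238 - 20685\right) = \left(-3397\right) \left(-20447\right) = 69458459$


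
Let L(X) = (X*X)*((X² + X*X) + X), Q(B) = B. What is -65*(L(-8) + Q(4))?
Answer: -499460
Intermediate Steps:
L(X) = X²*(X + 2*X²) (L(X) = X²*((X² + X²) + X) = X²*(2*X² + X) = X²*(X + 2*X²))
-65*(L(-8) + Q(4)) = -65*((-8)³*(1 + 2*(-8)) + 4) = -65*(-512*(1 - 16) + 4) = -65*(-512*(-15) + 4) = -65*(7680 + 4) = -65*7684 = -499460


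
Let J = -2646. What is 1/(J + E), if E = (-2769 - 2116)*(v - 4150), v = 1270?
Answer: 1/14066154 ≈ 7.1093e-8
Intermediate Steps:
E = 14068800 (E = (-2769 - 2116)*(1270 - 4150) = -4885*(-2880) = 14068800)
1/(J + E) = 1/(-2646 + 14068800) = 1/14066154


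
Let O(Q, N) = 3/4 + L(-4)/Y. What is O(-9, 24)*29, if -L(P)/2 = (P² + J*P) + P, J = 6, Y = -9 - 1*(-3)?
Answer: -377/4 ≈ -94.250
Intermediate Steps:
Y = -6 (Y = -9 + 3 = -6)
L(P) = -14*P - 2*P² (L(P) = -2*((P² + 6*P) + P) = -2*(P² + 7*P) = -14*P - 2*P²)
O(Q, N) = -13/4 (O(Q, N) = 3/4 - 2*(-4)*(7 - 4)/(-6) = 3*(¼) - 2*(-4)*3*(-⅙) = ¾ + 24*(-⅙) = ¾ - 4 = -13/4)
O(-9, 24)*29 = -13/4*29 = -377/4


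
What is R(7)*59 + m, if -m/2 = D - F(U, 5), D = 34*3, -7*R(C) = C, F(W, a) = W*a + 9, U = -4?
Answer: -285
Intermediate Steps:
F(W, a) = 9 + W*a
R(C) = -C/7
D = 102
m = -226 (m = -2*(102 - (9 - 4*5)) = -2*(102 - (9 - 20)) = -2*(102 - 1*(-11)) = -2*(102 + 11) = -2*113 = -226)
R(7)*59 + m = -⅐*7*59 - 226 = -1*59 - 226 = -59 - 226 = -285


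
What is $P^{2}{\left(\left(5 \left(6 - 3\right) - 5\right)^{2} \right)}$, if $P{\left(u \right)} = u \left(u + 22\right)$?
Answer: $148840000$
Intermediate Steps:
$P{\left(u \right)} = u \left(22 + u\right)$
$P^{2}{\left(\left(5 \left(6 - 3\right) - 5\right)^{2} \right)} = \left(\left(5 \left(6 - 3\right) - 5\right)^{2} \left(22 + \left(5 \left(6 - 3\right) - 5\right)^{2}\right)\right)^{2} = \left(\left(5 \cdot 3 - 5\right)^{2} \left(22 + \left(5 \cdot 3 - 5\right)^{2}\right)\right)^{2} = \left(\left(15 - 5\right)^{2} \left(22 + \left(15 - 5\right)^{2}\right)\right)^{2} = \left(10^{2} \left(22 + 10^{2}\right)\right)^{2} = \left(100 \left(22 + 100\right)\right)^{2} = \left(100 \cdot 122\right)^{2} = 12200^{2} = 148840000$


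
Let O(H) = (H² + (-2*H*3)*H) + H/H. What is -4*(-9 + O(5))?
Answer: 532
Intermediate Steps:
O(H) = 1 - 5*H² (O(H) = (H² + (-6*H)*H) + 1 = (H² - 6*H²) + 1 = -5*H² + 1 = 1 - 5*H²)
-4*(-9 + O(5)) = -4*(-9 + (1 - 5*5²)) = -4*(-9 + (1 - 5*25)) = -4*(-9 + (1 - 125)) = -4*(-9 - 124) = -4*(-133) = 532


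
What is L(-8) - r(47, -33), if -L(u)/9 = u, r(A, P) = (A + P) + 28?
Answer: 30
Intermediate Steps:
r(A, P) = 28 + A + P
L(u) = -9*u
L(-8) - r(47, -33) = -9*(-8) - (28 + 47 - 33) = 72 - 1*42 = 72 - 42 = 30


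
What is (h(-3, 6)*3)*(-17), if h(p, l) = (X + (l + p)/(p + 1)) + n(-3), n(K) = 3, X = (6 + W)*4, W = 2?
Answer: -3417/2 ≈ -1708.5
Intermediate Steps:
X = 32 (X = (6 + 2)*4 = 8*4 = 32)
h(p, l) = 35 + (l + p)/(1 + p) (h(p, l) = (32 + (l + p)/(p + 1)) + 3 = (32 + (l + p)/(1 + p)) + 3 = 35 + (l + p)/(1 + p))
(h(-3, 6)*3)*(-17) = (((35 + 6 + 36*(-3))/(1 - 3))*3)*(-17) = (((35 + 6 - 108)/(-2))*3)*(-17) = (-1/2*(-67)*3)*(-17) = ((67/2)*3)*(-17) = (201/2)*(-17) = -3417/2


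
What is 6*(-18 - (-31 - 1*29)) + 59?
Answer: 311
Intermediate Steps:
6*(-18 - (-31 - 1*29)) + 59 = 6*(-18 - (-31 - 29)) + 59 = 6*(-18 - 1*(-60)) + 59 = 6*(-18 + 60) + 59 = 6*42 + 59 = 252 + 59 = 311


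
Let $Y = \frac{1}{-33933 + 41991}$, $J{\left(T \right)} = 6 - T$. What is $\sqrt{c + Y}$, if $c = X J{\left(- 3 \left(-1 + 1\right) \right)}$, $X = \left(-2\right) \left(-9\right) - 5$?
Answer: $\frac{5 \sqrt{202586178}}{8058} \approx 8.8318$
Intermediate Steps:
$X = 13$ ($X = 18 - 5 = 13$)
$Y = \frac{1}{8058} \approx 0.0001241$
$c = 78$ ($c = 13 \left(6 - - 3 \left(-1 + 1\right)\right) = 13 \left(6 - \left(-3\right) 0\right) = 13 \left(6 - 0\right) = 13 \left(6 + 0\right) = 13 \cdot 6 = 78$)
$\sqrt{c + Y} = \sqrt{78 + \frac{1}{8058}} = \sqrt{\frac{628525}{8058}} = \frac{5 \sqrt{202586178}}{8058}$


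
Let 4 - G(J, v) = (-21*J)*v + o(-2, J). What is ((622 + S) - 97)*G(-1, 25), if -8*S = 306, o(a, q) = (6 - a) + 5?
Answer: -519849/2 ≈ -2.5992e+5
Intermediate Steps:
o(a, q) = 11 - a
S = -153/4 (S = -1/8*306 = -153/4 ≈ -38.250)
G(J, v) = -9 + 21*J*v (G(J, v) = 4 - ((-21*J)*v + (11 - 1*(-2))) = 4 - (-21*J*v + (11 + 2)) = 4 - (-21*J*v + 13) = 4 - (13 - 21*J*v) = 4 + (-13 + 21*J*v) = -9 + 21*J*v)
((622 + S) - 97)*G(-1, 25) = ((622 - 153/4) - 97)*(-9 + 21*(-1)*25) = (2335/4 - 97)*(-9 - 525) = (1947/4)*(-534) = -519849/2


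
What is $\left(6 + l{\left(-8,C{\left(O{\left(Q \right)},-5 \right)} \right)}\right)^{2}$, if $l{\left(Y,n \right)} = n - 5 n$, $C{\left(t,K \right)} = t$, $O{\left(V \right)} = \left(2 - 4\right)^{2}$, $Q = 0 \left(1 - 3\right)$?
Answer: $100$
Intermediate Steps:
$Q = 0$ ($Q = 0 \left(-2\right) = 0$)
$O{\left(V \right)} = 4$ ($O{\left(V \right)} = \left(2 - 4\right)^{2} = \left(-2\right)^{2} = 4$)
$l{\left(Y,n \right)} = - 4 n$
$\left(6 + l{\left(-8,C{\left(O{\left(Q \right)},-5 \right)} \right)}\right)^{2} = \left(6 - 16\right)^{2} = \left(-10\right)^{2} = 100$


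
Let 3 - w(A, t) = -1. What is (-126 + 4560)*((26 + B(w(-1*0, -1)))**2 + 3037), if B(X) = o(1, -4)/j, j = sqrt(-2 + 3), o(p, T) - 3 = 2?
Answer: 17727132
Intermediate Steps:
o(p, T) = 5 (o(p, T) = 3 + 2 = 5)
w(A, t) = 4 (w(A, t) = 3 - 1*(-1) = 3 + 1 = 4)
j = 1 (j = sqrt(1) = 1)
B(X) = 5 (B(X) = 5/1 = 5*1 = 5)
(-126 + 4560)*((26 + B(w(-1*0, -1)))**2 + 3037) = (-126 + 4560)*((26 + 5)**2 + 3037) = 4434*(31**2 + 3037) = 4434*(961 + 3037) = 4434*3998 = 17727132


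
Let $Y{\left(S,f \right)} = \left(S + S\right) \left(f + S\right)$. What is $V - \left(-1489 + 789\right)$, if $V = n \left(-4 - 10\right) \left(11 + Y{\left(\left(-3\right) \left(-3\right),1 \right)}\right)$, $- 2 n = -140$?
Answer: $-186480$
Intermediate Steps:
$n = 70$ ($n = \left(- \frac{1}{2}\right) \left(-140\right) = 70$)
$Y{\left(S,f \right)} = 2 S \left(S + f\right)$
$V = -187180$ ($V = 70 \left(-4 - 10\right) \left(11 + 2 \left(\left(-3\right) \left(-3\right)\right) \left(\left(-3\right) \left(-3\right) + 1\right)\right) = 70 \left(- 14 \left(11 + 2 \cdot 9 \left(9 + 1\right)\right)\right) = 70 \left(- 14 \left(11 + 2 \cdot 9 \cdot 10\right)\right) = 70 \left(- 14 \left(11 + 180\right)\right) = 70 \left(\left(-14\right) 191\right) = 70 \left(-2674\right) = -187180$)
$V - \left(-1489 + 789\right) = -187180 - \left(-1489 + 789\right) = -187180 - -700 = -187180 + 700 = -186480$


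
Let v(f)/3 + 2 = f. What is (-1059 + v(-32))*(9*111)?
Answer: -1159839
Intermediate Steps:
v(f) = -6 + 3*f
(-1059 + v(-32))*(9*111) = (-1059 + (-6 + 3*(-32)))*(9*111) = (-1059 + (-6 - 96))*999 = (-1059 - 102)*999 = -1161*999 = -1159839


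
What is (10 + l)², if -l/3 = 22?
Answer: 3136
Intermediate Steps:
l = -66 (l = -3*22 = -66)
(10 + l)² = (10 - 66)² = (-56)² = 3136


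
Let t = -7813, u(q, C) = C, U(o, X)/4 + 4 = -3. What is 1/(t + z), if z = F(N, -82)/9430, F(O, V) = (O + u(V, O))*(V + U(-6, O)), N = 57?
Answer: -943/7368913 ≈ -0.00012797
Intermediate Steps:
U(o, X) = -28 (U(o, X) = -16 + 4*(-3) = -16 - 12 = -28)
F(O, V) = 2*O*(-28 + V) (F(O, V) = (O + O)*(V - 28) = (2*O)*(-28 + V) = 2*O*(-28 + V))
z = -1254/943 (z = (2*57*(-28 - 82))/9430 = (2*57*(-110))*(1/9430) = -12540*1/9430 = -1254/943 ≈ -1.3298)
1/(t + z) = 1/(-7813 - 1254/943) = 1/(-7368913/943) = -943/7368913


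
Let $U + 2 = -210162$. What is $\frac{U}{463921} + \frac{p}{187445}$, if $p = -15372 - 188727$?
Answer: $- \frac{134080003159}{86959671845} \approx -1.5419$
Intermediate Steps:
$U = -210164$ ($U = -2 - 210162 = -210164$)
$p = -204099$
$\frac{U}{463921} + \frac{p}{187445} = - \frac{210164}{463921} - \frac{204099}{187445} = - \frac{134080003159}{86959671845}$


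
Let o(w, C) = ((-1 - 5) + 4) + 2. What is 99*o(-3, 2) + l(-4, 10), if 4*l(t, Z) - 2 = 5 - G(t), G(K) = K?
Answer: 11/4 ≈ 2.7500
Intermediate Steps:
o(w, C) = 0 (o(w, C) = (-6 + 4) + 2 = -2 + 2 = 0)
l(t, Z) = 7/4 - t/4 (l(t, Z) = ½ + (5 - t)/4 = ½ + (5/4 - t/4) = 7/4 - t/4)
99*o(-3, 2) + l(-4, 10) = 99*0 + (7/4 - ¼*(-4)) = 0 + (7/4 + 1) = 0 + 11/4 = 11/4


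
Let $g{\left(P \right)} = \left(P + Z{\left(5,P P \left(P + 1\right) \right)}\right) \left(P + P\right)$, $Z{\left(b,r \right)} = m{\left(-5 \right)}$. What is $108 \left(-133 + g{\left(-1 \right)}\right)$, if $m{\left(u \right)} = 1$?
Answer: $-14364$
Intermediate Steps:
$Z{\left(b,r \right)} = 1$
$g{\left(P \right)} = 2 P \left(1 + P\right)$ ($g{\left(P \right)} = \left(P + 1\right) \left(P + P\right) = \left(1 + P\right) 2 P = 2 P \left(1 + P\right)$)
$108 \left(-133 + g{\left(-1 \right)}\right) = 108 \left(-133 + 2 \left(-1\right) \left(1 - 1\right)\right) = 108 \left(-133 + 2 \left(-1\right) 0\right) = 108 \left(-133 + 0\right) = 108 \left(-133\right) = -14364$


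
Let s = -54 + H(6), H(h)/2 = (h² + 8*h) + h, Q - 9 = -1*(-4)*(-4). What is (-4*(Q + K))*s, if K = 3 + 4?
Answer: 0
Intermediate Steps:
Q = -7 (Q = 9 - 1*(-4)*(-4) = 9 + 4*(-4) = 9 - 16 = -7)
K = 7
H(h) = 2*h² + 18*h (H(h) = 2*((h² + 8*h) + h) = 2*(h² + 9*h) = 2*h² + 18*h)
s = 126 (s = -54 + 2*6*(9 + 6) = -54 + 2*6*15 = -54 + 180 = 126)
(-4*(Q + K))*s = -4*(-7 + 7)*126 = -4*0*126 = 0*126 = 0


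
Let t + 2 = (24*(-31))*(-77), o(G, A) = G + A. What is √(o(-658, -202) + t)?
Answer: √56426 ≈ 237.54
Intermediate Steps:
o(G, A) = A + G
t = 57286 (t = -2 + (24*(-31))*(-77) = -2 - 744*(-77) = -2 + 57288 = 57286)
√(o(-658, -202) + t) = √((-202 - 658) + 57286) = √(-860 + 57286) = √56426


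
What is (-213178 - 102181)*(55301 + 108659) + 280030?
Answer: -51705981610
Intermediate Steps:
(-213178 - 102181)*(55301 + 108659) + 280030 = -315359*163960 + 280030 = -51706261640 + 280030 = -51705981610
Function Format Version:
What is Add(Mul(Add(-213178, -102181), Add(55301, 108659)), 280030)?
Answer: -51705981610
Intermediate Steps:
Add(Mul(Add(-213178, -102181), Add(55301, 108659)), 280030) = Add(Mul(-315359, 163960), 280030) = Add(-51706261640, 280030) = -51705981610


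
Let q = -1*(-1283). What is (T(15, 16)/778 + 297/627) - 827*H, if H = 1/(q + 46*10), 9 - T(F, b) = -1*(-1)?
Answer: 122354/12882513 ≈ 0.0094977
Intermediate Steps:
q = 1283
T(F, b) = 8 (T(F, b) = 9 - (-1)*(-1) = 9 - 1*1 = 9 - 1 = 8)
H = 1/1743 (H = 1/(1283 + 46*10) = 1/(1283 + 460) = 1/1743 ≈ 0.00057372)
(T(15, 16)/778 + 297/627) - 827*H = (8/778 + 297/627) - 827*1/1743 = (8*(1/778) + 297*(1/627)) - 827/1743 = (4/389 + 9/19) - 827/1743 = 3577/7391 - 827/1743 = 122354/12882513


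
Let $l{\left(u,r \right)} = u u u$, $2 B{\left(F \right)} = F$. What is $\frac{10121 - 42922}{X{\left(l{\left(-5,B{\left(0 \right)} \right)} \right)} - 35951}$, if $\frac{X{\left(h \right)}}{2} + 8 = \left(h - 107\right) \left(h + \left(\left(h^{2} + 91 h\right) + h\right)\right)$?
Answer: $\frac{32801}{1891967} \approx 0.017337$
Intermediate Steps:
$B{\left(F \right)} = \frac{F}{2}$
$l{\left(u,r \right)} = u^{3}$ ($l{\left(u,r \right)} = u^{2} u = u^{3}$)
$X{\left(h \right)} = -16 + 2 \left(-107 + h\right) \left(h^{2} + 93 h\right)$ ($X{\left(h \right)} = -16 + 2 \left(h - 107\right) \left(h + \left(\left(h^{2} + 91 h\right) + h\right)\right) = -16 + 2 \left(-107 + h\right) \left(h + \left(h^{2} + 92 h\right)\right) = -16 + 2 \left(-107 + h\right) \left(h^{2} + 93 h\right)$)
$\frac{10121 - 42922}{X{\left(l{\left(-5,B{\left(0 \right)} \right)} \right)} - 35951} = \frac{10121 - 42922}{\left(-16 - 19902 \left(-5\right)^{3} - 28 \left(\left(-5\right)^{3}\right)^{2} + 2 \left(\left(-5\right)^{3}\right)^{3}\right) - 35951} = - \frac{32801}{\left(-16 - -2487750 - 28 \left(-125\right)^{2} + 2 \left(-125\right)^{3}\right) - 35951} = - \frac{32801}{\left(-16 + 2487750 - 437500 + 2 \left(-1953125\right)\right) - 35951} = - \frac{32801}{\left(-16 + 2487750 - 437500 - 3906250\right) - 35951} = - \frac{32801}{-1856016 - 35951} = - \frac{32801}{-1891967} = \left(-32801\right) \left(- \frac{1}{1891967}\right) = \frac{32801}{1891967}$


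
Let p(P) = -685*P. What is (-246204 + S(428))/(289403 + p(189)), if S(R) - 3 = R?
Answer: -245773/159938 ≈ -1.5367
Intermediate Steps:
S(R) = 3 + R
(-246204 + S(428))/(289403 + p(189)) = (-246204 + (3 + 428))/(289403 - 685*189) = (-246204 + 431)/(289403 - 129465) = -245773/159938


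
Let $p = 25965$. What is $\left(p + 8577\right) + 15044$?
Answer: $49586$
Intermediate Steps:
$\left(p + 8577\right) + 15044 = \left(25965 + 8577\right) + 15044 = 34542 + 15044 = 49586$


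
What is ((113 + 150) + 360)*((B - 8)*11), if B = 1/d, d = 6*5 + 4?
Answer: -1857163/34 ≈ -54622.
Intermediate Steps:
d = 34 (d = 30 + 4 = 34)
B = 1/34 ≈ 0.029412
((113 + 150) + 360)*((B - 8)*11) = ((113 + 150) + 360)*((1/34 - 8)*11) = (263 + 360)*(-271/34*11) = 623*(-2981/34) = -1857163/34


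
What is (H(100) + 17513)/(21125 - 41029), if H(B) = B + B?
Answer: -17713/19904 ≈ -0.88992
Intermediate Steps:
H(B) = 2*B
(H(100) + 17513)/(21125 - 41029) = (2*100 + 17513)/(21125 - 41029) = (200 + 17513)/(-19904) = 17713*(-1/19904) = -17713/19904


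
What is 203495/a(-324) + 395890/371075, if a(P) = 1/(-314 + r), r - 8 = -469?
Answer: -11704345525197/74215 ≈ -1.5771e+8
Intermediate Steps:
r = -461 (r = 8 - 469 = -461)
a(P) = -1/775 (a(P) = 1/(-314 - 461) = 1/(-775) = -1/775)
203495/a(-324) + 395890/371075 = 203495/(-1/775) + 395890/371075 = 203495*(-775) + 395890*(1/371075) = -157708625 + 79178/74215 = -11704345525197/74215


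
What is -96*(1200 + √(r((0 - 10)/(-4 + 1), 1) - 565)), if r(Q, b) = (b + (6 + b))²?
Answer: -115200 - 96*I*√501 ≈ -1.152e+5 - 2148.8*I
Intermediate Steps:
r(Q, b) = (6 + 2*b)²
-96*(1200 + √(r((0 - 10)/(-4 + 1), 1) - 565)) = -96*(1200 + √(4*(3 + 1)² - 565)) = -96*(1200 + √(4*4² - 565)) = -96*(1200 + √(4*16 - 565)) = -96*(1200 + √(64 - 565)) = -96*(1200 + √(-501)) = -96*(1200 + I*√501) = -115200 - 96*I*√501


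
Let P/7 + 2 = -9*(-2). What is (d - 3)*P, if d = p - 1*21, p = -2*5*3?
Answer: -6048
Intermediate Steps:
P = 112 (P = -14 + 7*(-9*(-2)) = -14 + 7*18 = -14 + 126 = 112)
p = -30 (p = -10*3 = -30)
d = -51 (d = -30 - 1*21 = -30 - 21 = -51)
(d - 3)*P = (-51 - 3)*112 = -54*112 = -6048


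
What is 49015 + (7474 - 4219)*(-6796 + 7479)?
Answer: 2272180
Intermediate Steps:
49015 + (7474 - 4219)*(-6796 + 7479) = 49015 + 3255*683 = 49015 + 2223165 = 2272180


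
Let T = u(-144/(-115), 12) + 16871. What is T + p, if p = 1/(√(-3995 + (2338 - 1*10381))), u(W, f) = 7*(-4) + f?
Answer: 16855 - I*√12038/12038 ≈ 16855.0 - 0.0091143*I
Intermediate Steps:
u(W, f) = -28 + f
T = 16855 (T = (-28 + 12) + 16871 = -16 + 16871 = 16855)
p = -I*√12038/12038 (p = 1/(√(-3995 + (2338 - 10381))) = 1/(√(-3995 - 8043)) = 1/(√(-12038)) = 1/(I*√12038) = -I*√12038/12038 ≈ -0.0091143*I)
T + p = 16855 - I*√12038/12038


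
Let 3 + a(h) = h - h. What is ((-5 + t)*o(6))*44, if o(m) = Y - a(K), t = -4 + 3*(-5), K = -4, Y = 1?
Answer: -4224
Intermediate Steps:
t = -19 (t = -4 - 15 = -19)
a(h) = -3 (a(h) = -3 + (h - h) = -3 + 0 = -3)
o(m) = 4 (o(m) = 1 - 1*(-3) = 1 + 3 = 4)
((-5 + t)*o(6))*44 = ((-5 - 19)*4)*44 = -24*4*44 = -96*44 = -4224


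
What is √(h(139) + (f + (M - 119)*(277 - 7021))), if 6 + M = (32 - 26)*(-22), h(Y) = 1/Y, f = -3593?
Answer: √33417891554/139 ≈ 1315.1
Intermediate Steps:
M = -138 (M = -6 + (32 - 26)*(-22) = -6 + 6*(-22) = -6 - 132 = -138)
√(h(139) + (f + (M - 119)*(277 - 7021))) = √(1/139 + (-3593 + (-138 - 119)*(277 - 7021))) = √(1/139 + (-3593 - 257*(-6744))) = √(1/139 + (-3593 + 1733208)) = √(1/139 + 1729615) = √(240416486/139) = √33417891554/139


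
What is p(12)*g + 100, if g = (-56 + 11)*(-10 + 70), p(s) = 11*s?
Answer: -356300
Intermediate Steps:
g = -2700 (g = -45*60 = -2700)
p(12)*g + 100 = (11*12)*(-2700) + 100 = 132*(-2700) + 100 = -356400 + 100 = -356300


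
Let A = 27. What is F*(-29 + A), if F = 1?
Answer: -2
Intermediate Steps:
F*(-29 + A) = 1*(-29 + 27) = 1*(-2) = -2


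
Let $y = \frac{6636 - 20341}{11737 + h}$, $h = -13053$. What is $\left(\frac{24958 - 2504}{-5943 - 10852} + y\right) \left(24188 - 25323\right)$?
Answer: $- \frac{45542104497}{4420444} \approx -10303.0$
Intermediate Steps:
$y = \frac{13705}{1316}$ ($y = \frac{6636 - 20341}{11737 - 13053} = - \frac{13705}{-1316} = \left(-13705\right) \left(- \frac{1}{1316}\right) = \frac{13705}{1316} \approx 10.414$)
$\left(\frac{24958 - 2504}{-5943 - 10852} + y\right) \left(24188 - 25323\right) = \left(\frac{24958 - 2504}{-5943 - 10852} + \frac{13705}{1316}\right) \left(24188 - 25323\right) = \left(\frac{22454}{-16795} + \frac{13705}{1316}\right) \left(-1135\right) = \left(22454 \left(- \frac{1}{16795}\right) + \frac{13705}{1316}\right) \left(-1135\right) = \left(- \frac{22454}{16795} + \frac{13705}{1316}\right) \left(-1135\right) = \frac{200626011}{22102220} \left(-1135\right) = - \frac{45542104497}{4420444}$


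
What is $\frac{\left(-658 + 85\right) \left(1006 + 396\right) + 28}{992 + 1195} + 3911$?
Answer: $\frac{7750039}{2187} \approx 3543.7$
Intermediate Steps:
$\frac{\left(-658 + 85\right) \left(1006 + 396\right) + 28}{992 + 1195} + 3911 = \frac{\left(-573\right) 1402 + 28}{2187} + 3911 = \left(-803346 + 28\right) \frac{1}{2187} + 3911 = \left(-803318\right) \frac{1}{2187} + 3911 = - \frac{803318}{2187} + 3911 = \frac{7750039}{2187}$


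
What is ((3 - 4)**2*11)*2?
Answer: 22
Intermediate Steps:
((3 - 4)**2*11)*2 = ((-1)**2*11)*2 = (1*11)*2 = 11*2 = 22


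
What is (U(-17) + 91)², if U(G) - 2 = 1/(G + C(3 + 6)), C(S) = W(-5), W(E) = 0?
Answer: 2496400/289 ≈ 8638.1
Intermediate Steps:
C(S) = 0
U(G) = 2 + 1/G (U(G) = 2 + 1/(G + 0) = 2 + 1/G)
(U(-17) + 91)² = ((2 + 1/(-17)) + 91)² = ((2 - 1/17) + 91)² = (33/17 + 91)² = (1580/17)² = 2496400/289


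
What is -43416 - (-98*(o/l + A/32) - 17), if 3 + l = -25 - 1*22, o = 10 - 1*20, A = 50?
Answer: -1729051/40 ≈ -43226.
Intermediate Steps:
o = -10 (o = 10 - 20 = -10)
l = -50 (l = -3 + (-25 - 1*22) = -3 + (-25 - 22) = -3 - 47 = -50)
-43416 - (-98*(o/l + A/32) - 17) = -43416 - (-98*(-10/(-50) + 50/32) - 17) = -43416 - (-98*(-10*(-1/50) + 50*(1/32)) - 17) = -43416 - (-98*(1/5 + 25/16) - 17) = -43416 - (-98*141/80 - 17) = -43416 - (-6909/40 - 17) = -43416 - 1*(-7589/40) = -43416 + 7589/40 = -1729051/40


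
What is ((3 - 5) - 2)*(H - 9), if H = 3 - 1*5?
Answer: 44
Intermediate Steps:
H = -2 (H = 3 - 5 = -2)
((3 - 5) - 2)*(H - 9) = ((3 - 5) - 2)*(-2 - 9) = (-2 - 2)*(-11) = -4*(-11) = 44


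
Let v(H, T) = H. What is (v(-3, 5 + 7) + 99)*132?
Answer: 12672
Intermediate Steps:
(v(-3, 5 + 7) + 99)*132 = (-3 + 99)*132 = 96*132 = 12672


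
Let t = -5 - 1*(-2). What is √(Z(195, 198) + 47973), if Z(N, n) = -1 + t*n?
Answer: √47378 ≈ 217.66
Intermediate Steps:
t = -3 (t = -5 + 2 = -3)
Z(N, n) = -1 - 3*n
√(Z(195, 198) + 47973) = √((-1 - 3*198) + 47973) = √((-1 - 594) + 47973) = √(-595 + 47973) = √47378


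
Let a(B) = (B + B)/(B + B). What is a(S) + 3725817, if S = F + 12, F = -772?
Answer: 3725818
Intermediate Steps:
S = -760 (S = -772 + 12 = -760)
a(B) = 1 (a(B) = (2*B)/((2*B)) = (2*B)*(1/(2*B)) = 1)
a(S) + 3725817 = 1 + 3725817 = 3725818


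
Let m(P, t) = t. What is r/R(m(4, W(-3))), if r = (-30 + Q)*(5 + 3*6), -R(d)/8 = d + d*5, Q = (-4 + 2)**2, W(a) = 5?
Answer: 299/120 ≈ 2.4917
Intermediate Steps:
Q = 4 (Q = (-2)**2 = 4)
R(d) = -48*d (R(d) = -8*(d + d*5) = -8*(d + 5*d) = -48*d)
r = -598 (r = (-30 + 4)*(5 + 3*6) = -26*(5 + 18) = -26*23 = -598)
r/R(m(4, W(-3))) = -598/((-48*5)) = -598/(-240) = -598*(-1/240) = 299/120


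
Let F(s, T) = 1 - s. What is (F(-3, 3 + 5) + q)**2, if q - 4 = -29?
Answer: 441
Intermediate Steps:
q = -25 (q = 4 - 29 = -25)
(F(-3, 3 + 5) + q)**2 = ((1 - 1*(-3)) - 25)**2 = ((1 + 3) - 25)**2 = (4 - 25)**2 = (-21)**2 = 441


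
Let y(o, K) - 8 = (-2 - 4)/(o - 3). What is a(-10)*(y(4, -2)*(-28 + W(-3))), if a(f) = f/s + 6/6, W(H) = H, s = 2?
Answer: 248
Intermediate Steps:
y(o, K) = 8 - 6/(-3 + o) (y(o, K) = 8 + (-2 - 4)/(o - 3) = 8 - 6/(-3 + o))
a(f) = 1 + f/2 (a(f) = f/2 + 6/6 = f*(½) + 6*(⅙) = f/2 + 1 = 1 + f/2)
a(-10)*(y(4, -2)*(-28 + W(-3))) = (1 + (½)*(-10))*((2*(-15 + 4*4)/(-3 + 4))*(-28 - 3)) = (1 - 5)*((2*(-15 + 16)/1)*(-31)) = -4*2*1*1*(-31) = -8*(-31) = -4*(-62) = 248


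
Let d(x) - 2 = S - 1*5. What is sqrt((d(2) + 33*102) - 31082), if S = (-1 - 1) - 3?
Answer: 2*I*sqrt(6931) ≈ 166.51*I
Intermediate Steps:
S = -5 (S = -2 - 3 = -5)
d(x) = -8 (d(x) = 2 + (-5 - 1*5) = 2 + (-5 - 5) = 2 - 10 = -8)
sqrt((d(2) + 33*102) - 31082) = sqrt((-8 + 33*102) - 31082) = sqrt((-8 + 3366) - 31082) = sqrt(3358 - 31082) = sqrt(-27724) = 2*I*sqrt(6931)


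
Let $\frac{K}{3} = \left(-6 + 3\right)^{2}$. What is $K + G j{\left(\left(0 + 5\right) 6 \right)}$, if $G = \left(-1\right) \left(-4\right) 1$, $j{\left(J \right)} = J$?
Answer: $147$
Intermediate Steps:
$G = 4$ ($G = 4 \cdot 1 = 4$)
$K = 27$ ($K = 3 \left(-6 + 3\right)^{2} = 3 \left(-3\right)^{2} = 3 \cdot 9 = 27$)
$K + G j{\left(\left(0 + 5\right) 6 \right)} = 27 + 4 \left(0 + 5\right) 6 = 27 + 4 \cdot 5 \cdot 6 = 27 + 4 \cdot 30 = 27 + 120 = 147$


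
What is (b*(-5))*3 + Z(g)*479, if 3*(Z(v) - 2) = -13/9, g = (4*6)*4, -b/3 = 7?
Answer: 28144/27 ≈ 1042.4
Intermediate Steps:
b = -21 (b = -3*7 = -21)
g = 96 (g = 24*4 = 96)
Z(v) = 41/27 (Z(v) = 2 + (-13/9)/3 = 2 + (-13*⅑)/3 = 2 + (⅓)*(-13/9) = 2 - 13/27 = 41/27)
(b*(-5))*3 + Z(g)*479 = -21*(-5)*3 + (41/27)*479 = 105*3 + 19639/27 = 315 + 19639/27 = 28144/27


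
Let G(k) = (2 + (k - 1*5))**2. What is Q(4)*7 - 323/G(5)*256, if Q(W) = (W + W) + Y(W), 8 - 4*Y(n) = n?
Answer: -20609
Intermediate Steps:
Y(n) = 2 - n/4
Q(W) = 2 + 7*W/4 (Q(W) = (W + W) + (2 - W/4) = 2*W + (2 - W/4) = 2 + 7*W/4)
G(k) = (-3 + k)**2 (G(k) = (2 + (k - 5))**2 = (2 + (-5 + k))**2 = (-3 + k)**2)
Q(4)*7 - 323/G(5)*256 = (2 + (7/4)*4)*7 - 323/(-3 + 5)**2*256 = (2 + 7)*7 - 323/(2**2)*256 = 9*7 - 323/4*256 = 63 - 323*1/4*256 = 63 - 323/4*256 = 63 - 20672 = -20609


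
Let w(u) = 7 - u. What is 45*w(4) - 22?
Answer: 113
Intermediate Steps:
45*w(4) - 22 = 45*(7 - 1*4) - 22 = 45*(7 - 4) - 22 = 45*3 - 22 = 135 - 22 = 113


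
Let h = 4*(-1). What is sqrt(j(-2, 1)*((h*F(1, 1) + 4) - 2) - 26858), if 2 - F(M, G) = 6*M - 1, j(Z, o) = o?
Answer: 2*I*sqrt(6711) ≈ 163.84*I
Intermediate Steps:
h = -4
F(M, G) = 3 - 6*M (F(M, G) = 2 - (6*M - 1) = 2 - (-1 + 6*M) = 2 + (1 - 6*M) = 3 - 6*M)
sqrt(j(-2, 1)*((h*F(1, 1) + 4) - 2) - 26858) = sqrt(1*((-4*(3 - 6*1) + 4) - 2) - 26858) = sqrt(1*((-4*(3 - 6) + 4) - 2) - 26858) = sqrt(1*((-4*(-3) + 4) - 2) - 26858) = sqrt(1*((12 + 4) - 2) - 26858) = sqrt(1*(16 - 2) - 26858) = sqrt(1*14 - 26858) = sqrt(14 - 26858) = sqrt(-26844) = 2*I*sqrt(6711)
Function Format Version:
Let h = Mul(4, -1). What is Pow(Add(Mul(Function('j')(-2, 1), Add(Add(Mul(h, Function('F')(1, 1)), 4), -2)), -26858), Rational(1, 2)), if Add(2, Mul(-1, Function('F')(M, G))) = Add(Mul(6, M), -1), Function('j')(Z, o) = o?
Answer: Mul(2, I, Pow(6711, Rational(1, 2))) ≈ Mul(163.84, I)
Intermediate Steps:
h = -4
Function('F')(M, G) = Add(3, Mul(-6, M)) (Function('F')(M, G) = Add(2, Mul(-1, Add(Mul(6, M), -1))) = Add(2, Mul(-1, Add(-1, Mul(6, M)))) = Add(2, Add(1, Mul(-6, M))) = Add(3, Mul(-6, M)))
Pow(Add(Mul(Function('j')(-2, 1), Add(Add(Mul(h, Function('F')(1, 1)), 4), -2)), -26858), Rational(1, 2)) = Pow(Add(Mul(1, Add(Add(Mul(-4, Add(3, Mul(-6, 1))), 4), -2)), -26858), Rational(1, 2)) = Pow(Add(Mul(1, Add(Add(Mul(-4, Add(3, -6)), 4), -2)), -26858), Rational(1, 2)) = Pow(Add(Mul(1, Add(Add(Mul(-4, -3), 4), -2)), -26858), Rational(1, 2)) = Pow(Add(Mul(1, Add(Add(12, 4), -2)), -26858), Rational(1, 2)) = Pow(Add(Mul(1, Add(16, -2)), -26858), Rational(1, 2)) = Pow(Add(Mul(1, 14), -26858), Rational(1, 2)) = Pow(Add(14, -26858), Rational(1, 2)) = Pow(-26844, Rational(1, 2)) = Mul(2, I, Pow(6711, Rational(1, 2)))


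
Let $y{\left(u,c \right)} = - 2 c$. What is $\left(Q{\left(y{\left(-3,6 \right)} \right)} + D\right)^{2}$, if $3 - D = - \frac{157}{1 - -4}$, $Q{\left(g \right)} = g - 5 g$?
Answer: $\frac{169744}{25} \approx 6789.8$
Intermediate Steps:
$Q{\left(g \right)} = - 4 g$
$D = \frac{172}{5}$ ($D = 3 - - \frac{157}{1 - -4} = 3 - - \frac{157}{1 + 4} = 3 - - \frac{157}{5} = 3 + \frac{157}{5} = \frac{172}{5} \approx 34.4$)
$\left(Q{\left(y{\left(-3,6 \right)} \right)} + D\right)^{2} = \left(- 4 \left(\left(-2\right) 6\right) + \frac{172}{5}\right)^{2} = \left(\left(-4\right) \left(-12\right) + \frac{172}{5}\right)^{2} = \left(48 + \frac{172}{5}\right)^{2} = \left(\frac{412}{5}\right)^{2} = \frac{169744}{25}$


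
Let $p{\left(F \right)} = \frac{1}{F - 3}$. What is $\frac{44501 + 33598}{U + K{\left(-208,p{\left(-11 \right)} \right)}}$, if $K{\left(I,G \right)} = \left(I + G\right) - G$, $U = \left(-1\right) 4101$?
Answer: $- \frac{78099}{4309} \approx -18.125$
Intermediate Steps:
$p{\left(F \right)} = \frac{1}{-3 + F}$
$U = -4101$
$K{\left(I,G \right)} = I$ ($K{\left(I,G \right)} = \left(G + I\right) - G = I$)
$\frac{44501 + 33598}{U + K{\left(-208,p{\left(-11 \right)} \right)}} = \frac{44501 + 33598}{-4101 - 208} = \frac{78099}{-4309} = 78099 \left(- \frac{1}{4309}\right) = - \frac{78099}{4309}$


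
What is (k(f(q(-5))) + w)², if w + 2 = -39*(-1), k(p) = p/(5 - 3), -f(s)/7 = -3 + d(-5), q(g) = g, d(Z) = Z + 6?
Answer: 1936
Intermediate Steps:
d(Z) = 6 + Z
f(s) = 14 (f(s) = -7*(-3 + (6 - 5)) = -7*(-3 + 1) = -7*(-2) = 14)
k(p) = p/2
w = 37 (w = -2 - 39*(-1) = -2 + 39 = 37)
(k(f(q(-5))) + w)² = ((½)*14 + 37)² = (7 + 37)² = 44² = 1936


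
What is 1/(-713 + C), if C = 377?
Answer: -1/336 ≈ -0.0029762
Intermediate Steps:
1/(-713 + C) = 1/(-713 + 377) = 1/(-336) = -1/336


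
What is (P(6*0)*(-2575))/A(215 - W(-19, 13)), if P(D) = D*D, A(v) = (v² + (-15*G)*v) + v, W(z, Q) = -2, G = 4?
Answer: 0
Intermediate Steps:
A(v) = v² - 59*v (A(v) = (v² + (-15*4)*v) + v = (v² - 60*v) + v = v² - 59*v)
P(D) = D²
(P(6*0)*(-2575))/A(215 - W(-19, 13)) = ((6*0)²*(-2575))/(((215 - 1*(-2))*(-59 + (215 - 1*(-2))))) = (0²*(-2575))/(((215 + 2)*(-59 + (215 + 2)))) = (0*(-2575))/((217*(-59 + 217))) = 0/((217*158)) = 0/34286 = 0*(1/34286) = 0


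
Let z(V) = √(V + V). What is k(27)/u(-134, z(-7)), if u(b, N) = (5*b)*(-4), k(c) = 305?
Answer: 61/536 ≈ 0.11381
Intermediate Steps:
z(V) = √2*√V (z(V) = √(2*V) = √2*√V)
u(b, N) = -20*b
k(27)/u(-134, z(-7)) = 305/((-20*(-134))) = 305/2680 = 305*(1/2680) = 61/536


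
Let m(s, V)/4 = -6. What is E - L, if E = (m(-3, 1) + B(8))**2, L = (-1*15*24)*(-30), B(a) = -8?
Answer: -9776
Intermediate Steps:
L = 10800 (L = -15*24*(-30) = -360*(-30) = 10800)
m(s, V) = -24 (m(s, V) = 4*(-6) = -24)
E = 1024 (E = (-24 - 8)**2 = (-32)**2 = 1024)
E - L = 1024 - 1*10800 = 1024 - 10800 = -9776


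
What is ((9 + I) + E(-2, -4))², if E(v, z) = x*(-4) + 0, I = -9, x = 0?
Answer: 0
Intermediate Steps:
E(v, z) = 0 (E(v, z) = 0*(-4) + 0 = 0 + 0 = 0)
((9 + I) + E(-2, -4))² = ((9 - 9) + 0)² = (0 + 0)² = 0² = 0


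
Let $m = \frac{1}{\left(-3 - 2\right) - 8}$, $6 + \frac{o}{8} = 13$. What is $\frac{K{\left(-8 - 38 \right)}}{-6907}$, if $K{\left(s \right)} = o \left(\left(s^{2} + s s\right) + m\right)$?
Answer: $- \frac{3080840}{89791} \approx -34.311$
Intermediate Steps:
$o = 56$ ($o = -48 + 8 \cdot 13 = -48 + 104 = 56$)
$m = - \frac{1}{13}$ ($m = \frac{1}{-5 - 8} = \frac{1}{-13} = - \frac{1}{13} \approx -0.076923$)
$K{\left(s \right)} = - \frac{56}{13} + 112 s^{2}$ ($K{\left(s \right)} = 56 \left(\left(s^{2} + s s\right) - \frac{1}{13}\right) = 56 \left(\left(s^{2} + s^{2}\right) - \frac{1}{13}\right) = 56 \left(2 s^{2} - \frac{1}{13}\right) = 56 \left(- \frac{1}{13} + 2 s^{2}\right) = - \frac{56}{13} + 112 s^{2}$)
$\frac{K{\left(-8 - 38 \right)}}{-6907} = \frac{- \frac{56}{13} + 112 \left(-8 - 38\right)^{2}}{-6907} = \left(- \frac{56}{13} + 112 \left(-8 - 38\right)^{2}\right) \left(- \frac{1}{6907}\right) = \left(- \frac{56}{13} + 112 \left(-46\right)^{2}\right) \left(- \frac{1}{6907}\right) = \left(- \frac{56}{13} + 112 \cdot 2116\right) \left(- \frac{1}{6907}\right) = \left(- \frac{56}{13} + 236992\right) \left(- \frac{1}{6907}\right) = \frac{3080840}{13} \left(- \frac{1}{6907}\right) = - \frac{3080840}{89791}$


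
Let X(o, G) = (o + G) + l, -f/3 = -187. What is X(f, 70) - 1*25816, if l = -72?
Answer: -25257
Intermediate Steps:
f = 561 (f = -3*(-187) = 561)
X(o, G) = -72 + G + o (X(o, G) = (o + G) - 72 = (G + o) - 72 = -72 + G + o)
X(f, 70) - 1*25816 = (-72 + 70 + 561) - 1*25816 = 559 - 25816 = -25257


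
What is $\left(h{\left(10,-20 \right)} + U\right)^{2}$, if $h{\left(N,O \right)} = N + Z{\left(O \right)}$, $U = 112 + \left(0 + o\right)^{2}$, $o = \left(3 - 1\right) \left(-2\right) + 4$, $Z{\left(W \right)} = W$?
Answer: $10404$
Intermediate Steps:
$o = 0$ ($o = 2 \left(-2\right) + 4 = -4 + 4 = 0$)
$U = 112$ ($U = 112 + \left(0 + 0\right)^{2} = 112 + 0^{2} = 112 + 0 = 112$)
$h{\left(N,O \right)} = N + O$
$\left(h{\left(10,-20 \right)} + U\right)^{2} = \left(\left(10 - 20\right) + 112\right)^{2} = \left(-10 + 112\right)^{2} = 102^{2} = 10404$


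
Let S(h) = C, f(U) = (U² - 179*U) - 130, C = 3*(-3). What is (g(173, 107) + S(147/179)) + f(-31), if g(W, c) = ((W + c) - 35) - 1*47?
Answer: 6569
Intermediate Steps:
g(W, c) = -82 + W + c (g(W, c) = (-35 + W + c) - 47 = -82 + W + c)
C = -9
f(U) = -130 + U² - 179*U
S(h) = -9
(g(173, 107) + S(147/179)) + f(-31) = ((-82 + 173 + 107) - 9) + (-130 + (-31)² - 179*(-31)) = (198 - 9) + (-130 + 961 + 5549) = 189 + 6380 = 6569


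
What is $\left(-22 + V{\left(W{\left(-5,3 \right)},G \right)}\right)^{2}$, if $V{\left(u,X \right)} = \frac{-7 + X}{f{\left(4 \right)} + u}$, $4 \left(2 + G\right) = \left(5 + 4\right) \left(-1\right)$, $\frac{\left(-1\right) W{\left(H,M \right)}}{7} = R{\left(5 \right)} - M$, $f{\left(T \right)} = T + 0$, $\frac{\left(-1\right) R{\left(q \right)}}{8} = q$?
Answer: $\frac{28912129}{59536} \approx 485.62$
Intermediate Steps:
$R{\left(q \right)} = - 8 q$
$f{\left(T \right)} = T$
$W{\left(H,M \right)} = 280 + 7 M$ ($W{\left(H,M \right)} = - 7 \left(\left(-8\right) 5 - M\right) = - 7 \left(-40 - M\right) = 280 + 7 M$)
$G = - \frac{17}{4}$ ($G = -2 + \frac{\left(5 + 4\right) \left(-1\right)}{4} = -2 + \frac{9 \left(-1\right)}{4} = -2 + \frac{1}{4} \left(-9\right) = -2 - \frac{9}{4} = - \frac{17}{4} \approx -4.25$)
$V{\left(u,X \right)} = \frac{-7 + X}{4 + u}$
$\left(-22 + V{\left(W{\left(-5,3 \right)},G \right)}\right)^{2} = \left(-22 + \frac{-7 - \frac{17}{4}}{4 + \left(280 + 7 \cdot 3\right)}\right)^{2} = \left(-22 + \frac{1}{4 + \left(280 + 21\right)} \left(- \frac{45}{4}\right)\right)^{2} = \left(-22 + \frac{1}{4 + 301} \left(- \frac{45}{4}\right)\right)^{2} = \left(-22 + \frac{1}{305} \left(- \frac{45}{4}\right)\right)^{2} = \left(-22 - \frac{9}{244}\right)^{2} = \left(- \frac{5377}{244}\right)^{2} = \frac{28912129}{59536}$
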